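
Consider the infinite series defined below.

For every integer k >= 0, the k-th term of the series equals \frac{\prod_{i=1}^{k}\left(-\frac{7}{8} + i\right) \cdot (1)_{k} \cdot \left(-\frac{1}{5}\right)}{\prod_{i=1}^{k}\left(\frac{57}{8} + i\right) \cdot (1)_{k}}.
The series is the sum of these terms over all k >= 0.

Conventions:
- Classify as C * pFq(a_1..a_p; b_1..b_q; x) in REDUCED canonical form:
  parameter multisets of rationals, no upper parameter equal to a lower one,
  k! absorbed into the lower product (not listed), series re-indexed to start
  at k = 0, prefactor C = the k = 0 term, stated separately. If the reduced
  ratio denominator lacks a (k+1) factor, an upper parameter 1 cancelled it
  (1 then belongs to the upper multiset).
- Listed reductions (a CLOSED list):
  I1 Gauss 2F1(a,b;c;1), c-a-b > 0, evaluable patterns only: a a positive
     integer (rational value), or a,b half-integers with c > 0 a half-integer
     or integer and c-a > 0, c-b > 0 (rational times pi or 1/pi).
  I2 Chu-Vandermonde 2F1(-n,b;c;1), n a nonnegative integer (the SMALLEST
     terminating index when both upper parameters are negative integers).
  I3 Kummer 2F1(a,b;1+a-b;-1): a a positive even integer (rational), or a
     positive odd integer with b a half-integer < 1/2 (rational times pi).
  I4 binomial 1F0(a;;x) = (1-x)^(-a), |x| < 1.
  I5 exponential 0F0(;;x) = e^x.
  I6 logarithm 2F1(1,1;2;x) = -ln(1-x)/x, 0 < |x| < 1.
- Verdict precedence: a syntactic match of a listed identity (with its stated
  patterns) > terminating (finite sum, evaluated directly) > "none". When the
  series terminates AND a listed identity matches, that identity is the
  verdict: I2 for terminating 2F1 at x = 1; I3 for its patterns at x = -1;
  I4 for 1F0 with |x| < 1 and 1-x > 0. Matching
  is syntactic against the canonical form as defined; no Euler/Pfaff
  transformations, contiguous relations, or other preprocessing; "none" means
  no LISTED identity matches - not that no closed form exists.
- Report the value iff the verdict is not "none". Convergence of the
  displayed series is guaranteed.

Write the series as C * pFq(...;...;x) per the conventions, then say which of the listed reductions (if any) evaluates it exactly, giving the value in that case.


The tell: t_0 = -\frac{1}{5} here, and (1)_k (C = -1/5) is k! itself.
Consecutive-term ratio: r(k) = 1 * (k+\frac{1}{8}) (k+1) / [(k+\frac{65}{8}) (k+1)] - poly over poly, x = 1 from leading terms; C = -\frac{1}{5} at k = 0.

x = 1 here; the reduced form reads 2F1, upper {\frac{1}{8}, 1}, lower {\frac{65}{8}}, C = -\frac{1}{5}. Verdict: this is Gauss (I1, integer-parameter pattern) (x = 1: the Gamma ratio telescopes since c-a-b = 7 > 0 and a = 1 in Z>0). Sum: -\frac{57}{280}.


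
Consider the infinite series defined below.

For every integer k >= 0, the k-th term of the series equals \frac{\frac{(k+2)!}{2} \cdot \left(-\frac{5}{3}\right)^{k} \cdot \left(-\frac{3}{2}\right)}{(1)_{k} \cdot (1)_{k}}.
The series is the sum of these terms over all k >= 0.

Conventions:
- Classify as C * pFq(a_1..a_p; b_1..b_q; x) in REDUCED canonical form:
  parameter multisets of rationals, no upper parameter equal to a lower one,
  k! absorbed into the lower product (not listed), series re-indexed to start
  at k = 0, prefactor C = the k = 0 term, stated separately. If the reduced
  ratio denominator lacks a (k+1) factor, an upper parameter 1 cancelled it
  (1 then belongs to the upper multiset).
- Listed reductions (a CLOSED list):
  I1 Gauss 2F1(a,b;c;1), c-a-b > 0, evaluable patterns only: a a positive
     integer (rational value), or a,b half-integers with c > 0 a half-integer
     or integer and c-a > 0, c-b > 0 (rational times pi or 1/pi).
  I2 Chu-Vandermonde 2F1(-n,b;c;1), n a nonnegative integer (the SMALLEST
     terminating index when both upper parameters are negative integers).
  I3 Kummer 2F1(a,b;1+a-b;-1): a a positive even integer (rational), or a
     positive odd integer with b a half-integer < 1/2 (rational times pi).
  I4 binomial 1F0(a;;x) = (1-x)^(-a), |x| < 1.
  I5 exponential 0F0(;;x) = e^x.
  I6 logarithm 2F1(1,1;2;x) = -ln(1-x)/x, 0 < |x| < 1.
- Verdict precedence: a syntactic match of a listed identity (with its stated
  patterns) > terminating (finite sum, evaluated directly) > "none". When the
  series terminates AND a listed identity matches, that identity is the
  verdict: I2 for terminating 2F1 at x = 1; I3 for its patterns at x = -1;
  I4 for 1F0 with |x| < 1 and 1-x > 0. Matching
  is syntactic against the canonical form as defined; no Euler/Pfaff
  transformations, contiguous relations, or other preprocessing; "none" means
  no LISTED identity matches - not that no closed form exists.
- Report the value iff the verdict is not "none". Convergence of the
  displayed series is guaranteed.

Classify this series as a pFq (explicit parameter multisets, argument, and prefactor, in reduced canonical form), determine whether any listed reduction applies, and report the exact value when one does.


Prefactor -\frac{3}{2}, argument -\frac{5}{3}: 1F1 with upper {3} over lower {1}. Verdict: none - at argument -\frac{5}{3} the multisets {3} ; {1} match no listed identity.

The tell: with t_0 = -\frac{3}{2}, (1)_k (prefactor -3/2) is k! itself.
Ratio: r(k) = -\frac{5}{3} * (k+3) / [(k+1) (k+1)] - rational in k, leading ratio -\frac{5}{3}; with t_0 = -\frac{3}{2}, classification follows.


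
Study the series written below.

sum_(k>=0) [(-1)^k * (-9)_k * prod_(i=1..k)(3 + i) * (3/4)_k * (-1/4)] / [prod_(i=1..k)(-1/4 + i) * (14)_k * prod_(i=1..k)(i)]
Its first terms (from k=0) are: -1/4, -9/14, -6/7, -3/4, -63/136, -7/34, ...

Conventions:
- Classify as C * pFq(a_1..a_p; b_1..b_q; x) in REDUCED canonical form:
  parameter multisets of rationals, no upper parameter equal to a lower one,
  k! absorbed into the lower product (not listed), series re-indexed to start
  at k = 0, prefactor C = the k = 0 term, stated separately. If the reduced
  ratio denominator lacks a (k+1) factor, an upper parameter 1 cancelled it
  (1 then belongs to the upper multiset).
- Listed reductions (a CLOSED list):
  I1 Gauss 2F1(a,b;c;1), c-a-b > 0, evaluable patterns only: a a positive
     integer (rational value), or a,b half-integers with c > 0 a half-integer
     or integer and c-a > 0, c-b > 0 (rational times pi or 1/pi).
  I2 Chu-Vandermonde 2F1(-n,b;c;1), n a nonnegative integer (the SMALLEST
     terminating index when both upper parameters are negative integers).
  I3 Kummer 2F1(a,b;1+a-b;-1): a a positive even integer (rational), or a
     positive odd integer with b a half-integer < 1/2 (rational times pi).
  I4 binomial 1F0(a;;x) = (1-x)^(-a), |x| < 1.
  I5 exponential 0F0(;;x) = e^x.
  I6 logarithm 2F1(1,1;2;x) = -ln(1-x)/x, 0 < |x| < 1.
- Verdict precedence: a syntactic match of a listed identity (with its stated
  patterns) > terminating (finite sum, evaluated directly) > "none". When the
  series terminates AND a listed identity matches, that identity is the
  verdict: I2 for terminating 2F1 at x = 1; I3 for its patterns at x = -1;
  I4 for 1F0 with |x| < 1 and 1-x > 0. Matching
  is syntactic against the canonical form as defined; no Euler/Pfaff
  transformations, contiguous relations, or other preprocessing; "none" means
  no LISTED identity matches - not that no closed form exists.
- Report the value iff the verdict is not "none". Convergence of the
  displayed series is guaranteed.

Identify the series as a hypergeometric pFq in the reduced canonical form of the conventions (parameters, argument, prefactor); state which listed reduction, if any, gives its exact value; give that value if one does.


x = -1 here; the reduced form reads 2F1, upper {-9, 4}, lower {14}, C = -1/4. Verdict at x = -1: Kummer (I3) matches (x = -1; c = 14 equals 1+a-b for upper {-9, 4}: listed pattern). Sum: -13/4.

The tell: from the first term -1/4: the parameter 3/4 appears in both the upper and lower lists and cancels.
Consecutive-term ratio: r(k) = (-1) * (k-9) (k+4) / [(k+14) (k+1)] - rational in k. x = (-1); t_0 = -1/4; negate the roots.


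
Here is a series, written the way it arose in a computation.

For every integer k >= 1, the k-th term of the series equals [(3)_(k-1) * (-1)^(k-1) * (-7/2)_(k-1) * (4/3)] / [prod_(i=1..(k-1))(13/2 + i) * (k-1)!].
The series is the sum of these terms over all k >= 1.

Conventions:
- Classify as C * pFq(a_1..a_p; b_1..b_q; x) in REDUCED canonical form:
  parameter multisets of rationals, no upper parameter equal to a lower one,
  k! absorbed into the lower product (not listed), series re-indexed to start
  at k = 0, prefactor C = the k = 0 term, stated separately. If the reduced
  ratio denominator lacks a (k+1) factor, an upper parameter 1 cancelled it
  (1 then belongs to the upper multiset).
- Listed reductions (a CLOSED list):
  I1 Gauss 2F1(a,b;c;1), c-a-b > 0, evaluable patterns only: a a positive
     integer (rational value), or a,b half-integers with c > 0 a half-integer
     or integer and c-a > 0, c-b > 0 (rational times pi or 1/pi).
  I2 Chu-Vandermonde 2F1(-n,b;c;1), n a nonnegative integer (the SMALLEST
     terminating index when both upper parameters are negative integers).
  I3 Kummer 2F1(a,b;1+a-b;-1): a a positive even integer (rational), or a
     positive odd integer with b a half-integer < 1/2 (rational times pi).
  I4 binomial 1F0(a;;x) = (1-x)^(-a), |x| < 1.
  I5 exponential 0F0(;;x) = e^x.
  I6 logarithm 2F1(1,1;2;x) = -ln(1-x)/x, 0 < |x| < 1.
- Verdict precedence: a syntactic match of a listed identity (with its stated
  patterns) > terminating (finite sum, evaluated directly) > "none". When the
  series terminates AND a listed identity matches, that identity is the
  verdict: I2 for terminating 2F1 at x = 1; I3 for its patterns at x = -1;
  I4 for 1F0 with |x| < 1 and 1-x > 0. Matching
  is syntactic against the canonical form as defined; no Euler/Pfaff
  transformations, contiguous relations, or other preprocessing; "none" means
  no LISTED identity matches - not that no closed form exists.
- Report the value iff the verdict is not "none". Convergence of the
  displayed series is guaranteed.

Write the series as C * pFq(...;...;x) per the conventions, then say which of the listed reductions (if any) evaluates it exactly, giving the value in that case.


The series (x = -1) is 2F1: upper {-7/2, 3}, lower {15/2}, prefactor 4/3. Verdict (x = -1): Kummer's theorem (I3) applies (x = -1; c = 15/2 equals 1+a-b for upper {-7/2, 3}: listed pattern). Sum: (3003/2048) * pi.

Key observation: with t_0 = 4/3, the lower running product (C = 4/3) is a rising factorial.
Step ratio: r(k) = (-1) * (k-7/2) (k+3) / [(k+15/2) (k+1)] ; factor over Q: parameters, x = (-1), and C = 4/3.


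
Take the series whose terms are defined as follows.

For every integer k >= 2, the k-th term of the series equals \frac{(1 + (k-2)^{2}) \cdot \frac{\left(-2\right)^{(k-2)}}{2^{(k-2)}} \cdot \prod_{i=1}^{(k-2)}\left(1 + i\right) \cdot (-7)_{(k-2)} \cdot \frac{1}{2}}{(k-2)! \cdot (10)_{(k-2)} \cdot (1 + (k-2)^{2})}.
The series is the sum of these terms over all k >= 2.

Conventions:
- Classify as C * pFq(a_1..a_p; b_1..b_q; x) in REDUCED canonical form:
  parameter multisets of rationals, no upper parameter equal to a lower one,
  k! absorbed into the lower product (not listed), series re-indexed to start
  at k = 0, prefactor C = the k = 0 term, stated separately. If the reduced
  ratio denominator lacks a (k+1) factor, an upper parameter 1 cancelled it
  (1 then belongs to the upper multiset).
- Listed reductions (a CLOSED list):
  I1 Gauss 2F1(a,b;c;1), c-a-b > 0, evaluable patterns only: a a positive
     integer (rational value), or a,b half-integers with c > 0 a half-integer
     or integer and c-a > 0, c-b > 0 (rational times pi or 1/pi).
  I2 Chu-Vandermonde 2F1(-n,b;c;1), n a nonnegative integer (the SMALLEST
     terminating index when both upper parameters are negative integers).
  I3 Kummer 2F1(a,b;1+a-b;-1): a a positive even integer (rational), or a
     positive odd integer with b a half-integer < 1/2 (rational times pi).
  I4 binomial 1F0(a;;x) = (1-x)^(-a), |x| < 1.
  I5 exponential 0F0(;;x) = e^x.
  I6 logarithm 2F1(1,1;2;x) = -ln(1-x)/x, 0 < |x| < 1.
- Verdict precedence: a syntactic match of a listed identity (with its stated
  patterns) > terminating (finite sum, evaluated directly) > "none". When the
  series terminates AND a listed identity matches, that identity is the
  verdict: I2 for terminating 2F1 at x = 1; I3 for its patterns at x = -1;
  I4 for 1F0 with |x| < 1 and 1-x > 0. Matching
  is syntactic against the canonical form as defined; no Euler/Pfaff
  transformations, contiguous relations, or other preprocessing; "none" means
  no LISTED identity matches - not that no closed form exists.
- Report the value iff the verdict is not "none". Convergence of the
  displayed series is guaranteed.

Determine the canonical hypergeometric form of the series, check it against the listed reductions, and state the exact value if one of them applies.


Classification (C = \frac{1}{2}): 2F1 with upper {-7, 2}, lower {10}, argument x = -1. Verdict: Kummer (I3) fires (x = -1; c = 10 equals 1+a-b for upper {-7, 2}: listed pattern). Value: \frac{9}{4}.

First insight: t_0 being \frac{1}{2}, the running product (C = 1/2) telescopes to a rising factorial.
Adjacent-term ratio: r(k) = -1 * (k-7) (k+2) / [(k+10) (k+1)] ; factor over Q: parameters, x = -1, and C = \frac{1}{2}.


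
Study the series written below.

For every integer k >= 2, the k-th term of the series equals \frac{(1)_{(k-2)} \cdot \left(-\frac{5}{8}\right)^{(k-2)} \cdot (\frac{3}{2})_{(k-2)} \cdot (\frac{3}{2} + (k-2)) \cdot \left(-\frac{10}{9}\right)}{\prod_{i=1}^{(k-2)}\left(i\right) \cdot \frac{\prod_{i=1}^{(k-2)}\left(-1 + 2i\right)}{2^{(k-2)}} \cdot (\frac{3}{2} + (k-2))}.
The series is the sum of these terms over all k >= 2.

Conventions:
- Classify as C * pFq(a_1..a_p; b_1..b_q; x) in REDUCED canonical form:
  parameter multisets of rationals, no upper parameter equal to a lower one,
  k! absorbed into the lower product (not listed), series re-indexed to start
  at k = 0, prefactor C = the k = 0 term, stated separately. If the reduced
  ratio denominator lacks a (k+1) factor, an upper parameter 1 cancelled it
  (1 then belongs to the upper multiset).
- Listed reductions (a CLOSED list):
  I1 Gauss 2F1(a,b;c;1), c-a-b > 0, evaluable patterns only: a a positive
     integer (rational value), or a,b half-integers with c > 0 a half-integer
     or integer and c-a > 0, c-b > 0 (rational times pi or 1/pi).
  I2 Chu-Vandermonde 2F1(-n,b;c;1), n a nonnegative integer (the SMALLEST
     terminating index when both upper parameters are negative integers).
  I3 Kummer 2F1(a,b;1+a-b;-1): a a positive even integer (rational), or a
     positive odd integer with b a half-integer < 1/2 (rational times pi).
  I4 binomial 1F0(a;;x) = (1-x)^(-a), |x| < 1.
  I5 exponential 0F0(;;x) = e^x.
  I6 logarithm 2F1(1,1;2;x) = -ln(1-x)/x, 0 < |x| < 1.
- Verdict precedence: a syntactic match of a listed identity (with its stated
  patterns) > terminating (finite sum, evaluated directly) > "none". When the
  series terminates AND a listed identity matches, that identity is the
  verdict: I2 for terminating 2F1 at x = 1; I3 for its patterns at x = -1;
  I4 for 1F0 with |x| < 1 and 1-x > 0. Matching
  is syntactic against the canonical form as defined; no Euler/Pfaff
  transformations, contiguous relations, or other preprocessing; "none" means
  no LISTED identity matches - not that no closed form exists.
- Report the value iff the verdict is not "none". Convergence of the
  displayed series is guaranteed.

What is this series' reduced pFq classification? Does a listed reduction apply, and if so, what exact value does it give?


At argument -\frac{5}{8}: a 2F1 with upper {1, \frac{3}{2}}, lower {\frac{1}{2}}, scaled by C = -\frac{10}{9}. Verdict: none - this 2F1 at x = -\frac{5}{8} matches no listed pattern, and upper {1, \frac{3}{2}} holds no stopper.

The tell: x = -\frac{5}{8} and the lower odd product (prefactor -10/9) is 2^k (1/2)_k.
Consecutive-term ratio: r(k) = -\frac{5}{8} * (k+1) (k+\frac{3}{2}) / [(k+\frac{1}{2}) (k+1)] - rational in k, leading ratio -\frac{5}{8}; with t_0 = -\frac{10}{9}, classification follows.


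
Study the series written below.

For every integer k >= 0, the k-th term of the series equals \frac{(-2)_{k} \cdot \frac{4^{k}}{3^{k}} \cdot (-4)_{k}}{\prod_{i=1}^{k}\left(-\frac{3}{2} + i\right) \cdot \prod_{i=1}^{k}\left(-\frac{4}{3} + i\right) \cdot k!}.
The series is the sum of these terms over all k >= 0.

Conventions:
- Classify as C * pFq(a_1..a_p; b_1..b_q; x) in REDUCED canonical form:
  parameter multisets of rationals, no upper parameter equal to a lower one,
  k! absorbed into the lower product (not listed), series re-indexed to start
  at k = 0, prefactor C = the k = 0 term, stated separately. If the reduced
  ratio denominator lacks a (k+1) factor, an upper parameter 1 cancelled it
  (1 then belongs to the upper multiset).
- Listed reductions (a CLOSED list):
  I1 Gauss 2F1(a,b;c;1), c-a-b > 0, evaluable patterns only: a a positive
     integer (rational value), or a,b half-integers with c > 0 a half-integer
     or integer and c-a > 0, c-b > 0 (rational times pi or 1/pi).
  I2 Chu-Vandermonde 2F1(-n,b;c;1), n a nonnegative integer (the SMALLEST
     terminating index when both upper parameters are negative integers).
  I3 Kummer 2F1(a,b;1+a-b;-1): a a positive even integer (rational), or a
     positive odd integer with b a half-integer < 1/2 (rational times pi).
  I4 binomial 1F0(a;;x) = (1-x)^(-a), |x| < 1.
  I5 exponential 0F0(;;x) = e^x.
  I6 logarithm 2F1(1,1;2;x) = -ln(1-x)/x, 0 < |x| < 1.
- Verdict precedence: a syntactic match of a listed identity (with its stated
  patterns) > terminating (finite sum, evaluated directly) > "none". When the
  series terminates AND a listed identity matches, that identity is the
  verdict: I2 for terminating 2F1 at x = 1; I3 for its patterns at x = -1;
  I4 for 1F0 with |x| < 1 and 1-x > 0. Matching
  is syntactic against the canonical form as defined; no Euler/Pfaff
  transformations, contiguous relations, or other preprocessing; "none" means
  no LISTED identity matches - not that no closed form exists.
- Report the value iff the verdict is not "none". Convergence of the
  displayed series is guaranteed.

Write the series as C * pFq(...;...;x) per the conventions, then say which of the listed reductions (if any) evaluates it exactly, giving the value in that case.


At argument \frac{4}{3}: a 2F2 with upper {-4, -2}, lower {-\frac{1}{2}, -\frac{1}{3}}, scaled by C = 1. Verdict: terminating - upper -2 stops the sum at k = 2; the 3 terms are added exactly. Sum: 449.

The tell: t_0 = 1 here, and the two geometric factors (C = 1, x = 4/3) combine into one argument.
Step ratio: r(k) = \frac{4}{3} * (k-4) (k-2) / [(k-\frac{1}{2}) (k-\frac{1}{3}) (k+1)] - poly over poly, x = \frac{4}{3} from leading terms; C = 1 at k = 0.


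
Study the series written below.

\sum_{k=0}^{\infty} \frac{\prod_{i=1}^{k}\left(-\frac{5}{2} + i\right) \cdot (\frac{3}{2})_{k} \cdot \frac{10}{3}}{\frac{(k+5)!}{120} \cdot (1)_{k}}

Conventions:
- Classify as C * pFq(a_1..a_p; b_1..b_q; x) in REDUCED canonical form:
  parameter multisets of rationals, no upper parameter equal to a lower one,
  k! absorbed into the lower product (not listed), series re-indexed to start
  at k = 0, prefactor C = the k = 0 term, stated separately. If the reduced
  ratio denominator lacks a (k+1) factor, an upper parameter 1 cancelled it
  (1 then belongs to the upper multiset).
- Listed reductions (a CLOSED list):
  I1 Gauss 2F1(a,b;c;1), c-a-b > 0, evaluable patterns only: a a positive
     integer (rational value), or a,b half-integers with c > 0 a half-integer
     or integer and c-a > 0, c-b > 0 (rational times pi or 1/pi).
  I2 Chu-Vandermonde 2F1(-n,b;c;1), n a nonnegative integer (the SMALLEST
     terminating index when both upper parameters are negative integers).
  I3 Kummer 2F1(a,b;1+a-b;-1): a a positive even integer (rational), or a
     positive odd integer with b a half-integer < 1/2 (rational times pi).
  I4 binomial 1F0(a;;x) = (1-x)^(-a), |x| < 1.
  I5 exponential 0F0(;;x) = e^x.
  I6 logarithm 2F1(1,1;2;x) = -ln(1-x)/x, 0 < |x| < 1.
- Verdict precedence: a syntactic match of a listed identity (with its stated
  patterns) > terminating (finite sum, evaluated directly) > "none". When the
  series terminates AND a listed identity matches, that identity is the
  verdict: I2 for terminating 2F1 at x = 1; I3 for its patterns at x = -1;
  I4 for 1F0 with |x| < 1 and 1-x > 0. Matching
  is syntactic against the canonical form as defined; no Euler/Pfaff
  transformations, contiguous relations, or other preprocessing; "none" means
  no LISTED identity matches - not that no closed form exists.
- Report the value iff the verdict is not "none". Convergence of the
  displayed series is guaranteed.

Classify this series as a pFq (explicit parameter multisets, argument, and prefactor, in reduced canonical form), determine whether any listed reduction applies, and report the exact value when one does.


Reduced: x = 1, 2F1, upper = {-\frac{3}{2}, \frac{3}{2}}, lower = {6}, C = \frac{10}{3}. Verdict (x = 1): Gauss (I1, half-integer pattern) applies (x = 1; upper {-\frac{3}{2}, \frac{3}{2}} half-integers, c = 6 in the evaluable pattern). Exact value: \frac{1310720}{189189} / \pi.

First insight: t_0 being \frac{10}{3}, the running product (prefactor 10/3) telescopes to a rising factorial.
Ratio: r(k) = 1 * (k-\frac{3}{2}) (k+\frac{3}{2}) / [(k+6) (k+1)] ; factor over Q: parameters, x = 1, and C = \frac{10}{3}.


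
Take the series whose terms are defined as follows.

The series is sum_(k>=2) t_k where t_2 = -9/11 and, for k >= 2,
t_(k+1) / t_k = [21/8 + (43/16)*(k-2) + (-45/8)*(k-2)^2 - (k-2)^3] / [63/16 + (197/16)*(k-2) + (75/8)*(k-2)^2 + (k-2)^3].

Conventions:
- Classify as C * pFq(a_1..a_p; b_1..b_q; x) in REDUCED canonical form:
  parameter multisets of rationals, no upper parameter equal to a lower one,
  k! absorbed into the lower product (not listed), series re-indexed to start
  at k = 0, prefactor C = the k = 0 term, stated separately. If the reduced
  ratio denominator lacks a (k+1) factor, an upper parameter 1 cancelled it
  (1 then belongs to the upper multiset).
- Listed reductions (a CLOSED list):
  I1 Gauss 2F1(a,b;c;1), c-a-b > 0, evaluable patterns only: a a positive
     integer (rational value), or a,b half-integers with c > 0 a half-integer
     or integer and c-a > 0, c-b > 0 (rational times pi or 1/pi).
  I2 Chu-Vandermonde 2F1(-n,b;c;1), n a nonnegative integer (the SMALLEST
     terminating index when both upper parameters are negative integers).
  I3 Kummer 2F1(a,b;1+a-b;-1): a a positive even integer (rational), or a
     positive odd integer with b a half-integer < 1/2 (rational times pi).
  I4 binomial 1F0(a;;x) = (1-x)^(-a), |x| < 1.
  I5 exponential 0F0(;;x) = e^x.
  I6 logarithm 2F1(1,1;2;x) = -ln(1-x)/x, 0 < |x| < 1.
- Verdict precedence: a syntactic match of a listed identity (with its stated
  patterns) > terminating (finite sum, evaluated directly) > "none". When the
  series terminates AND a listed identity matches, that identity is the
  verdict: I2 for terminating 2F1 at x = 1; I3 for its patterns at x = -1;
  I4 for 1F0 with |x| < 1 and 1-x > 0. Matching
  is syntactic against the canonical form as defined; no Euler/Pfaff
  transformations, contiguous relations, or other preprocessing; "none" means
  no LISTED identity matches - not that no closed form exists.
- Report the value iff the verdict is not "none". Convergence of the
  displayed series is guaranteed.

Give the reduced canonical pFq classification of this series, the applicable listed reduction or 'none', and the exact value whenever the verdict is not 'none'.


With C = -9/11: the canonical form is 2F1(-7/8, 6; 63/8; -1). Verdict at x = -1: the Kummer evaluation I3 matches (x = -1; c = 63/8 equals 1+a-b for upper {-7/8, 6}: listed pattern). Hence: -5499/4096.

Key step: with t_0 = -9/11, cancel k + 1/2 from the displayed ratio first; then C = -9/11.
Term ratio: r(k) = (-1) * (k-7/8) (k+6) / [(k+63/8) (k+1)] - rational in k. x = (-1); t_0 = -9/11; negate the roots.


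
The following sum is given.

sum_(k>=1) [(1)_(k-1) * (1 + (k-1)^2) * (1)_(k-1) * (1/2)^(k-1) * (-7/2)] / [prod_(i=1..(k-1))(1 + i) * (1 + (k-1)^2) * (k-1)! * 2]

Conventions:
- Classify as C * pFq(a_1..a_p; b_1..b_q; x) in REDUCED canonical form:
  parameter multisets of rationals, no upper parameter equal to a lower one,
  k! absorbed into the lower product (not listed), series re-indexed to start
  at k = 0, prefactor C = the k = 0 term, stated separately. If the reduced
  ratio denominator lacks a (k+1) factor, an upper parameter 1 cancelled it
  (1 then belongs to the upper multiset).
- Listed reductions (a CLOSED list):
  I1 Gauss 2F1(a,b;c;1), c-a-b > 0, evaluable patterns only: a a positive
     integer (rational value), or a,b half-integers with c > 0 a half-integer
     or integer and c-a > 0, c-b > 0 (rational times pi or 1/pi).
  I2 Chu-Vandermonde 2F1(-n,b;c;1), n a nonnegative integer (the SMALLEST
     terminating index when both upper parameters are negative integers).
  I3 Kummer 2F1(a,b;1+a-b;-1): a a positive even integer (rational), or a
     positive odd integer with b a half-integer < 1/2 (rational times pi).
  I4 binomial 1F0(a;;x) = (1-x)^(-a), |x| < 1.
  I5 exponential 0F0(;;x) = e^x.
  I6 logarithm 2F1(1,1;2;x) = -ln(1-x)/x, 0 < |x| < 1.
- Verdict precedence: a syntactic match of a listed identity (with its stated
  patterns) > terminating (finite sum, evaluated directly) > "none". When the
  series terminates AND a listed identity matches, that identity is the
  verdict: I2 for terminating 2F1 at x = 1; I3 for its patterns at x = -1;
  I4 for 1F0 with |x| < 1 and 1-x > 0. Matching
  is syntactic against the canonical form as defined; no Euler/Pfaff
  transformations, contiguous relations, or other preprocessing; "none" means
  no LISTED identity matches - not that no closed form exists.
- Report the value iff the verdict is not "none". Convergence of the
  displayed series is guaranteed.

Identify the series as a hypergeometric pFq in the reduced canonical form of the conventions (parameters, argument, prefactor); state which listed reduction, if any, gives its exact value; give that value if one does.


At argument 1/2: a 2F1 with upper {1, 1}, lower {2}, scaled by C = -7/4. Verdict: logarithm (I6) applies (the logarithm: parameters (1,1;2), x = 1/2). Sum: (7/2) * ln(1/2).

Key step: with t_0 = -7/4, the lower running product (C = -7/4) is a rising factorial.
Term ratio: r(k) = (1/2) * (k+1) (k+1) / [(k+2) (k+1)] - rational in k. x = (1/2); t_0 = -7/4; negate the roots.


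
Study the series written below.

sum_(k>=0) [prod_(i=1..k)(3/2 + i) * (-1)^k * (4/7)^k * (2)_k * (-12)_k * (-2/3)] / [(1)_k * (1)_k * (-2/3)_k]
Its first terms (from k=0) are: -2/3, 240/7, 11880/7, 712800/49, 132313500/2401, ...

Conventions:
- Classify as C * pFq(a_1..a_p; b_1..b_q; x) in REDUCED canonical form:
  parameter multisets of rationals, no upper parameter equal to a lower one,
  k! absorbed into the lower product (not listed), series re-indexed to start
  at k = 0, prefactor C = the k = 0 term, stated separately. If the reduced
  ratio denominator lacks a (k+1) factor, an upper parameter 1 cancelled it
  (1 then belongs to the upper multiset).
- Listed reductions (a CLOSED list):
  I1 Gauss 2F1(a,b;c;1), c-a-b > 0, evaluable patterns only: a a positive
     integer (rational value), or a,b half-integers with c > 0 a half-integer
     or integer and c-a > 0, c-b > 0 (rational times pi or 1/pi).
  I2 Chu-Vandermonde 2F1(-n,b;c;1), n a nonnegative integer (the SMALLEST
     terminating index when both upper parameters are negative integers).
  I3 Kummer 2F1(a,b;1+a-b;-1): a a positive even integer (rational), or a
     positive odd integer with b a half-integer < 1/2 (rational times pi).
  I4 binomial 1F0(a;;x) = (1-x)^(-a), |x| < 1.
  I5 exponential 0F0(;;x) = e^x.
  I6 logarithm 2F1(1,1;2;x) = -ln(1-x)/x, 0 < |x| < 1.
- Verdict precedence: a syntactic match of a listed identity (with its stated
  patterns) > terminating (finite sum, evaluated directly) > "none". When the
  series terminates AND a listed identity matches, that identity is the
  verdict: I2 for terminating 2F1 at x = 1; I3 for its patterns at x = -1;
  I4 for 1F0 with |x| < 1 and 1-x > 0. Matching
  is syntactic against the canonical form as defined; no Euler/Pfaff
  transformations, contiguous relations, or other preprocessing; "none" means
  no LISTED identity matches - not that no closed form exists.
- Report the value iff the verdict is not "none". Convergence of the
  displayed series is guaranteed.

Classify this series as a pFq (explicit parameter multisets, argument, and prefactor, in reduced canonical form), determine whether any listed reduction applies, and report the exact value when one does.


Key step: t_0 = -2/3 here, and the (-1)^k factor (C = -2/3, x = -4/7) folds into the argument's sign.
Term ratio: r(k) = (-4/7) * (k-12) (k+2) (k+5/2) / [(k-2/3) (k+1) (k+1)] ; factor over Q: parameters, x = (-4/7), and C = -2/3.

x = -4/7 here; the reduced form reads 3F2, upper {-12, 2, 5/2}, lower {-2/3, 1}, C = -2/3. Verdict: terminating - no listed pattern fits, but -12 in the upper list cuts the series at k = 12; direct evaluation. Sum: 3989291728460791388/6436198548465.


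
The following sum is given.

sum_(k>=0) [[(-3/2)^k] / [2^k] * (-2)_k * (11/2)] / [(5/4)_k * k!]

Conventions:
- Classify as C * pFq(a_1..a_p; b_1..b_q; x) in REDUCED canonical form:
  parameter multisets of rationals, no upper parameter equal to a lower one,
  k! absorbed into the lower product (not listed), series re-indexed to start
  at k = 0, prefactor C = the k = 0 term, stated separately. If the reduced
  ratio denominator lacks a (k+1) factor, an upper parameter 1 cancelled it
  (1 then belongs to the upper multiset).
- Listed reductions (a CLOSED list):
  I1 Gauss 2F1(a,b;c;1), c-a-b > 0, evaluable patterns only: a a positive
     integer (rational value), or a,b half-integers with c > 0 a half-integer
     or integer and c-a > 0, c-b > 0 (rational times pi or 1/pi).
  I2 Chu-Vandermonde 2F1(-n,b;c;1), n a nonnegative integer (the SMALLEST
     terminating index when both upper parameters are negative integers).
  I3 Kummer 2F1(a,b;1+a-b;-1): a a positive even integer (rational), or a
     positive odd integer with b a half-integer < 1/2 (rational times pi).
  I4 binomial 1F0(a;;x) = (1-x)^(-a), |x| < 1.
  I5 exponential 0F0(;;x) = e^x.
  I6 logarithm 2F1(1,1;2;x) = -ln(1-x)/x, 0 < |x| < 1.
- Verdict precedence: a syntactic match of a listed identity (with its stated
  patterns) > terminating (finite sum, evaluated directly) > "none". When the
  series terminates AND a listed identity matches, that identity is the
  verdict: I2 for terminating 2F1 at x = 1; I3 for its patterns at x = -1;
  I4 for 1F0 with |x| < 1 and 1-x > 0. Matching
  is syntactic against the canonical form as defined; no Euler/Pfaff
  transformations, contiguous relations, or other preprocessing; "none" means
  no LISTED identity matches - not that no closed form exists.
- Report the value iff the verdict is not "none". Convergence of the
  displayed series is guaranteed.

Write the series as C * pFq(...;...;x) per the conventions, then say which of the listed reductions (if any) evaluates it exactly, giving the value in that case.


The series (x = -3/4) is 1F1: upper {-2}, lower {5/4}, prefactor 11/2. Verdict: terminating. (-2)_k vanishes past k = 2, leaving a 3-term sum, computed directly. Hence: 66/5.

First insight: t_0 = 11/2 here, and the two k-th powers (prefactor 11/2) combine into one argument.
Adjacent-term ratio: r(k) = (-3/4) * (k-2) / [(k+5/4) (k+1)] - poly over poly, x = (-3/4) from leading terms; C = 11/2 at k = 0.


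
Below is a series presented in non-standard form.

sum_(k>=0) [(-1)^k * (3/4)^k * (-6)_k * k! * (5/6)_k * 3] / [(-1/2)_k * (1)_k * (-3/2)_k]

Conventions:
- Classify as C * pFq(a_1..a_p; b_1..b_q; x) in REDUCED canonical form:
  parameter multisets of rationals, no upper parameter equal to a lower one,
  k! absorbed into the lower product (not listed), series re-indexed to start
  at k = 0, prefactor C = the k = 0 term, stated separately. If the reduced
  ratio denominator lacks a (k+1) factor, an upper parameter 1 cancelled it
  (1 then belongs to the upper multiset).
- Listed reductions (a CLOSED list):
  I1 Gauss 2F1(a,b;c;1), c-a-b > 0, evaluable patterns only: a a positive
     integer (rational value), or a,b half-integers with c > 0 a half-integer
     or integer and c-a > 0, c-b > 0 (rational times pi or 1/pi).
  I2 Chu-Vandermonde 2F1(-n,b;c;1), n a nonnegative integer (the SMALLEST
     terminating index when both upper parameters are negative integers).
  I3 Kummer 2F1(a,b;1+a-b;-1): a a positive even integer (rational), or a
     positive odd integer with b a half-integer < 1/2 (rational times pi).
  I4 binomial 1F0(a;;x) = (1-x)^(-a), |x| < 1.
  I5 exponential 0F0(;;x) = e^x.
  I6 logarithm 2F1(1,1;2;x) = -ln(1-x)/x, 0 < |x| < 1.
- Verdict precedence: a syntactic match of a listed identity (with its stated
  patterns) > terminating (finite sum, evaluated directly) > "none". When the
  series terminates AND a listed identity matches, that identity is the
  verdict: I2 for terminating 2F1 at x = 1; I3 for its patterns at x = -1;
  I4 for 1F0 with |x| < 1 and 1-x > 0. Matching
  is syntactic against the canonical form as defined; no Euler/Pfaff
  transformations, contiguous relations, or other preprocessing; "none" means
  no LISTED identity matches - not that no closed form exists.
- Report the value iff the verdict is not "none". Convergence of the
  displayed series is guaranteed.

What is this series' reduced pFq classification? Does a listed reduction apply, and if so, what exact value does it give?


Key observation: t_0 = 3 here, and the factorial ratio (prefactor 3) (k+a-1)!/(a-1)! is a rising factorial (a)_k.
Step ratio: r(k) = (-3/4) * (k-6) (k+5/6) (k+1) / [(k-3/2) (k-1/2) (k+1)] - rational in k, leading ratio (-3/4); with t_0 = 3, classification follows.

Reduced: x = -3/4, 3F2, upper = {-6, 5/6, 1}, lower = {-3/2, -1/2}, C = 3. Verdict: terminating. (-6)_k vanishes past k = 6, leaving a 7-term sum, computed directly. Exact value: -6855911/252.


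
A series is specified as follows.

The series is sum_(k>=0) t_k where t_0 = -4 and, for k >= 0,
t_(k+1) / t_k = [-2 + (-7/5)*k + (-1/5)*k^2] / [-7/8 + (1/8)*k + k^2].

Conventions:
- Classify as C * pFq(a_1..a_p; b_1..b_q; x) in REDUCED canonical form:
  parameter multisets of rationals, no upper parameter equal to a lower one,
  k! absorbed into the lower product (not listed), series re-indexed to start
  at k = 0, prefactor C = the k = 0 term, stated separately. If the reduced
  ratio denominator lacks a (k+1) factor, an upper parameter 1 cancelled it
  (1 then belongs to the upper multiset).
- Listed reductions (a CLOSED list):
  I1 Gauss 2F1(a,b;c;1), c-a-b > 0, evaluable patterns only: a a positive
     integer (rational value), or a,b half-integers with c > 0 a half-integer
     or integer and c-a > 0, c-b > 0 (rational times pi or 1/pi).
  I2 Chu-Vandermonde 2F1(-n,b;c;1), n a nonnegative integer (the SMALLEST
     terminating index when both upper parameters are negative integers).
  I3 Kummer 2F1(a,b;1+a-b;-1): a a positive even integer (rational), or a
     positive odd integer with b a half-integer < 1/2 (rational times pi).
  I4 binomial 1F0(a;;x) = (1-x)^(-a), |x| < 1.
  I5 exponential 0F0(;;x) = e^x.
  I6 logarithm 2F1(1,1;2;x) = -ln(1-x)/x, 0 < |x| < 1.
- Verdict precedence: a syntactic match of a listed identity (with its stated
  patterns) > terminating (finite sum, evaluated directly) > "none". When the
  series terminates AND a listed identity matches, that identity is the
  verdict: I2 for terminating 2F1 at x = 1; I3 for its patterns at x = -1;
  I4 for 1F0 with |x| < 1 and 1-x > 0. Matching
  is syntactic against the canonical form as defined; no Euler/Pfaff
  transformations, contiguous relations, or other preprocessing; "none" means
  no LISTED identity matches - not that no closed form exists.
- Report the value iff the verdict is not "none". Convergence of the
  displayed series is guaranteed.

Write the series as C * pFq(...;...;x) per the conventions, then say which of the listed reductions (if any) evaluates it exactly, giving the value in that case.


This is -4 * 2F1(2, 5; -7/8; -1/5) in reduced canonical form. Verdict: none. No listed pattern accepts 2F1(2, 5; -7/8; -1/5).

Key step: x = (-1/5) and roots of the ratio polynomials (prefactor -4) are the negated parameters.
Consecutive-term ratio: r(k) = (-1/5) * (k+2) (k+5) / [(k-7/8) (k+1)] - rational in k. x = (-1/5); t_0 = -4; negate the roots.


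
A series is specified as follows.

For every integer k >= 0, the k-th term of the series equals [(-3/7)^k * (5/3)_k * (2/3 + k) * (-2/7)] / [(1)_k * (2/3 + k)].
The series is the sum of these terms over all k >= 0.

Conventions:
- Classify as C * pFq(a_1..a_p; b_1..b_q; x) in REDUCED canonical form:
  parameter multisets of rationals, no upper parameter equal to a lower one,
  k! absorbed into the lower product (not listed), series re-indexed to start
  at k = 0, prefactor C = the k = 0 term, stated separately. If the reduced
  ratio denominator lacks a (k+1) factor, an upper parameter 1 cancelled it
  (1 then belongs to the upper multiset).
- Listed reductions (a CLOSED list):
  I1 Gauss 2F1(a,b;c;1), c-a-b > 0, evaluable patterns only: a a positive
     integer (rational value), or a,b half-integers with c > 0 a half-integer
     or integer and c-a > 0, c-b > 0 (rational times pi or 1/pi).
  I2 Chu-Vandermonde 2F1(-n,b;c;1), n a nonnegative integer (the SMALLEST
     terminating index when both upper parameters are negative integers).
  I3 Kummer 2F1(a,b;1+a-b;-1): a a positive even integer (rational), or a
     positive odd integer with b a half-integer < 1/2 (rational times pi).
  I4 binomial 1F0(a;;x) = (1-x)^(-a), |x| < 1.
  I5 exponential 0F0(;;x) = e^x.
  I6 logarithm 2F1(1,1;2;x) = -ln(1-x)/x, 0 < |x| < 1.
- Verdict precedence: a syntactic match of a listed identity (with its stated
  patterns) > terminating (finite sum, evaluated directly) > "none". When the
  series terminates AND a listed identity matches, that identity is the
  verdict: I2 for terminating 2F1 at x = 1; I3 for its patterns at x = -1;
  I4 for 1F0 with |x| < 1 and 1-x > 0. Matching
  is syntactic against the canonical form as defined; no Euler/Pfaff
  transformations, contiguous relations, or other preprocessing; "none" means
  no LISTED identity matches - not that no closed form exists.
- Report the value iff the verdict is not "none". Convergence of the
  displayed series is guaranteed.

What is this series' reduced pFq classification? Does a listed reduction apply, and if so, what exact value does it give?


x = -3/7 here; the reduced form reads 1F0, upper {5/3}, lower {-}, C = -2/7. Verdict: the binomial series (I4) matches (the 1F0 binomial series: exponent -5/3, x = -3/7). Value: (-2/7) * (10/7)^(-5/3).

First insight: with t_0 = -2/7, (1)_k (C = -2/7) is k! itself.
Step ratio: r(k) = (-3/7) * (k+5/3) / [(k+1)] - rational in k, leading ratio (-3/7); with t_0 = -2/7, classification follows.


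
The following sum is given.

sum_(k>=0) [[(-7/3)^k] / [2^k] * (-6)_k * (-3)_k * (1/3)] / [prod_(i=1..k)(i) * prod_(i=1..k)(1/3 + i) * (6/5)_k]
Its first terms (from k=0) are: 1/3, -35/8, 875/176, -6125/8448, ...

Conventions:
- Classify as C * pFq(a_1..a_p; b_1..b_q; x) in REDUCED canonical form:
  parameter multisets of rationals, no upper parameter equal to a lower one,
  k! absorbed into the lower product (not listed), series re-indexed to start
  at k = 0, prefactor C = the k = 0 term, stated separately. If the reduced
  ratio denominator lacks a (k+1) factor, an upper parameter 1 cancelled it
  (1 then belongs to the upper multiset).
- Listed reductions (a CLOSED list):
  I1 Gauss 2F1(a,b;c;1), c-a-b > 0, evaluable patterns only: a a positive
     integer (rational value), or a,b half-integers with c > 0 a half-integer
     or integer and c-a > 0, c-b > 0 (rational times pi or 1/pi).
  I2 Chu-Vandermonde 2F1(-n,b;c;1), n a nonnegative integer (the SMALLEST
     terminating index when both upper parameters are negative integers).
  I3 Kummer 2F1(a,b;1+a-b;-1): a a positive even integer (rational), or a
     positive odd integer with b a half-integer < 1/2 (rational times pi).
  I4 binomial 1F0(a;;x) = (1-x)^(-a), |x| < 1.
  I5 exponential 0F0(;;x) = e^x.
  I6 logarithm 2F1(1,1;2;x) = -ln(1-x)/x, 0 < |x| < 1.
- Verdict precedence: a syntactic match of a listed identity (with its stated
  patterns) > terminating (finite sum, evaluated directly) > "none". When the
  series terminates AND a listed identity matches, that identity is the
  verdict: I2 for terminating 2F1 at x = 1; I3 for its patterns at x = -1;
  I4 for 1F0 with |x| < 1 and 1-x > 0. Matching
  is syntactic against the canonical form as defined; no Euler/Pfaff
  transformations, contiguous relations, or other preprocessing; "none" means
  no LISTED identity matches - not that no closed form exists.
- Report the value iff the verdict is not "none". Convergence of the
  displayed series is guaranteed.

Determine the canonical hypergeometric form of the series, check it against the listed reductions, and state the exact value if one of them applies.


Prefactor 1/3, argument -7/6: 2F2 with upper {-6, -3} over lower {6/5, 4/3}. Verdict: terminating - upper parameter -3 makes this a finite sum (last index 3), evaluated exactly. Exact value: 577/2816.

Structural cue: t_0 being 1/3, the lower running product (C = 1/3, x = -7/6) is a rising factorial.
Term ratio: r(k) = (-7/6) * (k-6) (k-3) / [(k+6/5) (k+4/3) (k+1)] - rational in k. x = (-7/6); t_0 = 1/3; negate the roots.
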